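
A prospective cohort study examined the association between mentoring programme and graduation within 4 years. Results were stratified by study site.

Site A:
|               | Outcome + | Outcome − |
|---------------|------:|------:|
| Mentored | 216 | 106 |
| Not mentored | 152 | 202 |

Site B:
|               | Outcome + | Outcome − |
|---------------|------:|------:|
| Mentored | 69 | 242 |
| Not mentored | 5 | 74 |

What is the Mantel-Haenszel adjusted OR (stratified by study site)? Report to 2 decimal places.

OR_MH = Σ(aᵢdᵢ/nᵢ) / Σ(bᵢcᵢ/nᵢ), where nᵢ is the stratum total.
Stratum 1 (Site A): n = 676; a·d/n = 216·202/676 = 64.5444; b·c/n = 106·152/676 = 23.8343
Stratum 2 (Site B): n = 390; a·d/n = 69·74/390 = 13.0923; b·c/n = 242·5/390 = 3.1026
OR_MH = (64.5444 + 13.0923) / (23.8343 + 3.1026) = 77.6367 / 26.9369 = 2.88217

2.88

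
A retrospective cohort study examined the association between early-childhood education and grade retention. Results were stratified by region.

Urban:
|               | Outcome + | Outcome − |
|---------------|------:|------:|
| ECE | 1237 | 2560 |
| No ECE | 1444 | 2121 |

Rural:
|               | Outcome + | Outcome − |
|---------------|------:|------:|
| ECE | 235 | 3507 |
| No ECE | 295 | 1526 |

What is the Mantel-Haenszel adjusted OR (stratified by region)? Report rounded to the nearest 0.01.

0.61

OR_MH = Σ(aᵢdᵢ/nᵢ) / Σ(bᵢcᵢ/nᵢ), where nᵢ is the stratum total.
Stratum 1 (Urban): n = 7362; a·d/n = 1237·2121/7362 = 356.3810; b·c/n = 2560·1444/7362 = 502.1244
Stratum 2 (Rural): n = 5563; a·d/n = 235·1526/5563 = 64.4634; b·c/n = 3507·295/5563 = 185.9725
OR_MH = (356.3810 + 64.4634) / (502.1244 + 185.9725) = 420.8444 / 688.0969 = 0.61161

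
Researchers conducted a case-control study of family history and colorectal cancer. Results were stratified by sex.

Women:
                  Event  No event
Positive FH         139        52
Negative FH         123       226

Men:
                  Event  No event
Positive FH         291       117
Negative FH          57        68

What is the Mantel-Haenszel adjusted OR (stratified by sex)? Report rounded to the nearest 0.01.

3.91

OR_MH = Σ(aᵢdᵢ/nᵢ) / Σ(bᵢcᵢ/nᵢ), where nᵢ is the stratum total.
Stratum 1 (Women): n = 540; a·d/n = 139·226/540 = 58.1741; b·c/n = 52·123/540 = 11.8444
Stratum 2 (Men): n = 533; a·d/n = 291·68/533 = 37.1257; b·c/n = 117·57/533 = 12.5122
OR_MH = (58.1741 + 37.1257) / (11.8444 + 12.5122) = 95.2998 / 24.3566 = 3.91268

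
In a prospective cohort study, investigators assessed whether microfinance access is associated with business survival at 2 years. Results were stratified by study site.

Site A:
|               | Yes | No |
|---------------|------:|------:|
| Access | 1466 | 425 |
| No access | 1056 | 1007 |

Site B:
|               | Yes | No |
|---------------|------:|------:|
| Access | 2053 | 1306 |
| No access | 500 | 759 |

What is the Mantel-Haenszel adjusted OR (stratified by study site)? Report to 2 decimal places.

OR_MH = Σ(aᵢdᵢ/nᵢ) / Σ(bᵢcᵢ/nᵢ), where nᵢ is the stratum total.
Stratum 1 (Site A): n = 3954; a·d/n = 1466·1007/3954 = 373.3591; b·c/n = 425·1056/3954 = 113.5053
Stratum 2 (Site B): n = 4618; a·d/n = 2053·759/4618 = 337.4246; b·c/n = 1306·500/4618 = 141.4032
OR_MH = (373.3591 + 337.4246) / (113.5053 + 141.4032) = 710.7838 / 254.9085 = 2.78839

2.79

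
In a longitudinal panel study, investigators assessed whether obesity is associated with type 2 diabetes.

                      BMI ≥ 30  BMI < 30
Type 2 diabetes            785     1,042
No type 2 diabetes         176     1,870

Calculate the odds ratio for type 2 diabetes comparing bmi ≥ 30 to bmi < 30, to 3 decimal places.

8.004

Reading the table with exposure as columns: a = 785 (BMI ≥ 30, case), b = 176 (BMI ≥ 30, non-case), c = 1042 (BMI < 30, case), d = 1870.
OR = (a·d)/(b·c) = (785 × 1870) / (176 × 1042) = 1467950 / 183392 = 8.00444
The odds of type 2 diabetes are about 8.00 times as high in the bmi ≥ 30 group.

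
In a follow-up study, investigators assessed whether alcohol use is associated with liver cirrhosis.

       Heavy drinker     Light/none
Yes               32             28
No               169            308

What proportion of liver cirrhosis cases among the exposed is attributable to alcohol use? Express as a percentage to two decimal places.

Reading the table with exposure as columns: a = 32 (Heavy drinker, case), b = 169 (Heavy drinker, non-case), c = 28 (Light/none, case), d = 308.
Risk in exposed = 32/201 = 0.15920; risk in unexposed = 28/336 = 0.08333.
RR = 0.15920/0.08333 = 1.91045
AR% = (RR − 1)/RR × 100 = (1.91045 − 1)/1.91045 × 100 = 47.6562%

47.66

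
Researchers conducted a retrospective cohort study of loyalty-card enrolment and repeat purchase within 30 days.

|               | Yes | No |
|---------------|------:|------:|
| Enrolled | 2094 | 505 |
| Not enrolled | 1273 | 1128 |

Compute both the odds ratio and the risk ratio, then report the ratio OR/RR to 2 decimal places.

Cells: a = 2094, b = 505, c = 1273, d = 1128.
OR = (2094·1128)/(505·1273) = 2362032/642865 = 3.67423
Risk in exposed = 2094/2599 = 0.80569; risk in unexposed = 1273/2401 = 0.53020; RR = 1.51962
OR/RR = 3.67423 / 1.51962 = 2.41786
The outcome is not rare, so the OR lies further from 1 than the RR.

2.42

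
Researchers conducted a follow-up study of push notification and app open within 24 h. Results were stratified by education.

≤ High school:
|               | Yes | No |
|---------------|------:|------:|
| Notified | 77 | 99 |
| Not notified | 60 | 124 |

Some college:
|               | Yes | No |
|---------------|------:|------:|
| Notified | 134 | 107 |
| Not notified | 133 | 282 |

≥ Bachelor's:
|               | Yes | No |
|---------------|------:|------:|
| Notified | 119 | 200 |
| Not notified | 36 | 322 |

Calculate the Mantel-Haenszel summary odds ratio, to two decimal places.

2.88

OR_MH = Σ(aᵢdᵢ/nᵢ) / Σ(bᵢcᵢ/nᵢ), where nᵢ is the stratum total.
Stratum 1 (≤ High school): n = 360; a·d/n = 77·124/360 = 26.5222; b·c/n = 99·60/360 = 16.5000
Stratum 2 (Some college): n = 656; a·d/n = 134·282/656 = 57.6037; b·c/n = 107·133/656 = 21.6936
Stratum 3 (≥ Bachelor's): n = 677; a·d/n = 119·322/677 = 56.5997; b·c/n = 200·36/677 = 10.6352
OR_MH = (26.5222 + 57.6037 + 56.5997) / (16.5000 + 21.6936 + 10.6352) = 140.7256 / 48.8288 = 2.88202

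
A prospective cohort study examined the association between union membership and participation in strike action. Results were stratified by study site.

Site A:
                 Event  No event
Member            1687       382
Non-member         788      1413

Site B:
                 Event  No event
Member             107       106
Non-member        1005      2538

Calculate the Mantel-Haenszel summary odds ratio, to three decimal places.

6.378

OR_MH = Σ(aᵢdᵢ/nᵢ) / Σ(bᵢcᵢ/nᵢ), where nᵢ is the stratum total.
Stratum 1 (Site A): n = 4270; a·d/n = 1687·1413/4270 = 558.2508; b·c/n = 382·788/4270 = 70.4956
Stratum 2 (Site B): n = 3756; a·d/n = 107·2538/3756 = 72.3019; b·c/n = 106·1005/3756 = 28.3626
OR_MH = (558.2508 + 72.3019) / (70.4956 + 28.3626) = 630.5527 / 98.8582 = 6.37836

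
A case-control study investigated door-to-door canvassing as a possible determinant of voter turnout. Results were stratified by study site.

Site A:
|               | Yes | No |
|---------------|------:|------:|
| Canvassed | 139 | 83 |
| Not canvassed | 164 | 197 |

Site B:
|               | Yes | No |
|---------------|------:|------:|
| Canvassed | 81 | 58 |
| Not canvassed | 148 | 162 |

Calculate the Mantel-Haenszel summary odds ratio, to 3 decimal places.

OR_MH = Σ(aᵢdᵢ/nᵢ) / Σ(bᵢcᵢ/nᵢ), where nᵢ is the stratum total.
Stratum 1 (Site A): n = 583; a·d/n = 139·197/583 = 46.9691; b·c/n = 83·164/583 = 23.3482
Stratum 2 (Site B): n = 449; a·d/n = 81·162/449 = 29.2249; b·c/n = 58·148/449 = 19.1180
OR_MH = (46.9691 + 29.2249) / (23.3482 + 19.1180) = 76.1941 / 42.4662 = 1.79423

1.794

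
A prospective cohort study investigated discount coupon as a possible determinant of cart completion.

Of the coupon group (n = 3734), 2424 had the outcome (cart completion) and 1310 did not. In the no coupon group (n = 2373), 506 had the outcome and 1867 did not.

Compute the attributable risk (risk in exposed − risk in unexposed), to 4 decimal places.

From the description: a = 2424, b = 1310, c = 506, d = 1867.
Risk in exposed = 2424/3734 = 0.649170; risk in unexposed = 506/2373 = 0.213232.
Risk difference = 0.649170 − 0.213232 = 0.435938

0.4359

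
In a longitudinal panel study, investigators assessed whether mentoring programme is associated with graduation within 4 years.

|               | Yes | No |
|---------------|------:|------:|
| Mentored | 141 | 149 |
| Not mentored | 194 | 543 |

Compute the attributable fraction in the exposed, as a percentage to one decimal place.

Cells: a = 141, b = 149, c = 194, d = 543.
Risk in exposed = 141/290 = 0.48621; risk in unexposed = 194/737 = 0.26323.
RR = 0.48621/0.26323 = 1.84708
AR% = (RR − 1)/RR × 100 = (1.84708 − 1)/1.84708 × 100 = 45.8606%

45.9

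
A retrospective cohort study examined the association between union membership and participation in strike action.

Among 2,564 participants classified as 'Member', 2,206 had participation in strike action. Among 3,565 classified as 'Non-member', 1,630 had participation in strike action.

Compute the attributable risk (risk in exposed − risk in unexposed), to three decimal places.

0.403

From the description: a = 2206, b = 358, c = 1630, d = 1935.
Risk in exposed = 2206/2564 = 0.860374; risk in unexposed = 1630/3565 = 0.457223.
Risk difference = 0.860374 − 0.457223 = 0.403151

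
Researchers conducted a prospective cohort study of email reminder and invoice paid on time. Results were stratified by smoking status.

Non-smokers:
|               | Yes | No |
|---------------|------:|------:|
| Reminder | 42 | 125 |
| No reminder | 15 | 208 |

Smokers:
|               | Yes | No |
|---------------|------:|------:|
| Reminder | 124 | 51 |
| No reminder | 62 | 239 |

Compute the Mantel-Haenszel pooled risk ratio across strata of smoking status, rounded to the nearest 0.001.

RR_MH = Σ(aᵢ·n₀ᵢ/nᵢ) / Σ(cᵢ·n₁ᵢ/nᵢ), with n₁ᵢ = aᵢ+bᵢ (exposed), n₀ᵢ = cᵢ+dᵢ (unexposed), nᵢ = n₁ᵢ+n₀ᵢ.
Stratum 1 (Non-smokers): n₁ = 167, n₀ = 223, n = 390; a·n₀/n = 42·223/390 = 24.0154; c·n₁/n = 15·167/390 = 6.4231
Stratum 2 (Smokers): n₁ = 175, n₀ = 301, n = 476; a·n₀/n = 124·301/476 = 78.4118; c·n₁/n = 62·175/476 = 22.7941
RR_MH = (24.0154 + 78.4118) / (6.4231 + 22.7941) = 102.4271 / 29.2172 = 3.50571

3.506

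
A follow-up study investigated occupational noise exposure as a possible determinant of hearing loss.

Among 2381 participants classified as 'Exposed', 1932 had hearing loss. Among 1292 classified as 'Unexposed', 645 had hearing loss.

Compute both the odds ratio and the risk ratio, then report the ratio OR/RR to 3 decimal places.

From the description: a = 1932, b = 449, c = 645, d = 647.
OR = (1932·647)/(449·645) = 1250004/289605 = 4.31624
Risk in exposed = 1932/2381 = 0.81142; risk in unexposed = 645/1292 = 0.49923; RR = 1.62536
OR/RR = 4.31624 / 1.62536 = 2.65555
The outcome is not rare, so the OR lies further from 1 than the RR.

2.656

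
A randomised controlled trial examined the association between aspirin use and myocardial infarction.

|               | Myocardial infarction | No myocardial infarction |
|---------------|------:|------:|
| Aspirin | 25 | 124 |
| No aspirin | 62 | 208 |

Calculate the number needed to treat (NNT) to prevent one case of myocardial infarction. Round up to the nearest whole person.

17

Risk in treated group = 25/149 = 0.16779; risk in control = 62/270 = 0.22963.
Absolute risk reduction = 0.22963 − 0.16779 = 0.06184
NNT = 1 / ARR = 1 / 0.06184 = 16.170 → round up → 17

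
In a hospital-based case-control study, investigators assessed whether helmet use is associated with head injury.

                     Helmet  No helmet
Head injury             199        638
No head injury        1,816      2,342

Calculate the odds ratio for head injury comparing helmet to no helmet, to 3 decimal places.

Reading the table with exposure as columns: a = 199 (Helmet, case), b = 1816 (Helmet, non-case), c = 638 (No helmet, case), d = 2342.
OR = (a·d)/(b·c) = (199 × 2342) / (1816 × 638) = 466058 / 1158608 = 0.40226
Exposure is associated with lower odds of head injury (OR = 0.40 < 1).

0.402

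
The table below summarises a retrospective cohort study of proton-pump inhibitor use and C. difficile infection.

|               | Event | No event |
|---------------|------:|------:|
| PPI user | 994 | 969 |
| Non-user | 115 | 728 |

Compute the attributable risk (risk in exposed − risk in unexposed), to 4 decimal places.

0.3700

Cells: a = 994, b = 969, c = 115, d = 728.
Risk in exposed = 994/1963 = 0.506368; risk in unexposed = 115/843 = 0.136418.
Risk difference = 0.506368 − 0.136418 = 0.369950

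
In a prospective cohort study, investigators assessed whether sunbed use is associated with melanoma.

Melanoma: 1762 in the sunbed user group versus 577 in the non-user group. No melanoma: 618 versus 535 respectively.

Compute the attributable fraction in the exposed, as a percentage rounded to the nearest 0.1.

29.9

From the description: a = 1762, b = 618, c = 577, d = 535.
Risk in exposed = 1762/2380 = 0.74034; risk in unexposed = 577/1112 = 0.51888.
RR = 0.74034/0.51888 = 1.42678
AR% = (RR − 1)/RR × 100 = (1.42678 − 1)/1.42678 × 100 = 29.9123%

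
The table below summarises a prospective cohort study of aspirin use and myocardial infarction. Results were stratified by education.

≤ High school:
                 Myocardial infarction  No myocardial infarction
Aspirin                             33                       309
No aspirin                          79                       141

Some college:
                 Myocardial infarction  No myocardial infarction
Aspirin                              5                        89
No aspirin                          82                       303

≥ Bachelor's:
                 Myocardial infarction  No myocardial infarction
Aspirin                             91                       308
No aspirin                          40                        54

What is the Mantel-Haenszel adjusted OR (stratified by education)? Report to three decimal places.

OR_MH = Σ(aᵢdᵢ/nᵢ) / Σ(bᵢcᵢ/nᵢ), where nᵢ is the stratum total.
Stratum 1 (≤ High school): n = 562; a·d/n = 33·141/562 = 8.2794; b·c/n = 309·79/562 = 43.4359
Stratum 2 (Some college): n = 479; a·d/n = 5·303/479 = 3.1628; b·c/n = 89·82/479 = 15.2359
Stratum 3 (≥ Bachelor's): n = 493; a·d/n = 91·54/493 = 9.9675; b·c/n = 308·40/493 = 24.9899
OR_MH = (8.2794 + 3.1628 + 9.9675) / (43.4359 + 15.2359 + 24.9899) = 21.4097 / 83.6617 = 0.25591

0.256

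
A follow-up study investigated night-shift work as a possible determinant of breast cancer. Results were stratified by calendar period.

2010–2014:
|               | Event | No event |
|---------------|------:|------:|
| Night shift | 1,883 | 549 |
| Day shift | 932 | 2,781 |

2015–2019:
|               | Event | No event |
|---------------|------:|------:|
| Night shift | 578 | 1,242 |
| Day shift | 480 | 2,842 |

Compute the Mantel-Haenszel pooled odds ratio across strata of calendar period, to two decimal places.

OR_MH = Σ(aᵢdᵢ/nᵢ) / Σ(bᵢcᵢ/nᵢ), where nᵢ is the stratum total.
Stratum 1 (2010–2014): n = 6145; a·d/n = 1883·2781/6145 = 852.1762; b·c/n = 549·932/6145 = 83.2657
Stratum 2 (2015–2019): n = 5142; a·d/n = 578·2842/5142 = 319.4625; b·c/n = 1242·480/5142 = 115.9393
OR_MH = (852.1762 + 319.4625) / (83.2657 + 115.9393) = 1171.6387 / 199.2051 = 5.88157

5.88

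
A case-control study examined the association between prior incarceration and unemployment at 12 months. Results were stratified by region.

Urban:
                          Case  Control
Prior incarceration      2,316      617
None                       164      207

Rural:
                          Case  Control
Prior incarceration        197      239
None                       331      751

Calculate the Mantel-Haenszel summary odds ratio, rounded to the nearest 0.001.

OR_MH = Σ(aᵢdᵢ/nᵢ) / Σ(bᵢcᵢ/nᵢ), where nᵢ is the stratum total.
Stratum 1 (Urban): n = 3304; a·d/n = 2316·207/3304 = 145.1005; b·c/n = 617·164/3304 = 30.6259
Stratum 2 (Rural): n = 1518; a·d/n = 197·751/1518 = 97.4618; b·c/n = 239·331/1518 = 52.1140
OR_MH = (145.1005 + 97.4618) / (30.6259 + 52.1140) = 242.5623 / 82.7399 = 2.93162

2.932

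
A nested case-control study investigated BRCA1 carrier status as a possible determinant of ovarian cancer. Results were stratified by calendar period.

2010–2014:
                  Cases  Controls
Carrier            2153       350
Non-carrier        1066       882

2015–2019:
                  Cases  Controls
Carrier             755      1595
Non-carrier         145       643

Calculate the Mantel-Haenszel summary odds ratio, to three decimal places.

3.690

OR_MH = Σ(aᵢdᵢ/nᵢ) / Σ(bᵢcᵢ/nᵢ), where nᵢ is the stratum total.
Stratum 1 (2010–2014): n = 4451; a·d/n = 2153·882/4451 = 426.6336; b·c/n = 350·1066/4451 = 83.8239
Stratum 2 (2015–2019): n = 3138; a·d/n = 755·643/3138 = 154.7052; b·c/n = 1595·145/3138 = 73.7014
OR_MH = (426.6336 + 154.7052) / (83.8239 + 73.7014) = 581.3388 / 157.5253 = 3.69045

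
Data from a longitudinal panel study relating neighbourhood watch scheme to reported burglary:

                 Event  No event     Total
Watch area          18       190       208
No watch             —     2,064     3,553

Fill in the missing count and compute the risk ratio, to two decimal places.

The missing cell is in the unexposed row: 3553 − 2064 = 1489.
So a = 18, b = 190, c = 1489, d = 2064.
RR = [a/(a+b)] / [c/(c+d)] = (18/208) / (1489/3553) = 0.08654/0.41908 = 0.20650

0.21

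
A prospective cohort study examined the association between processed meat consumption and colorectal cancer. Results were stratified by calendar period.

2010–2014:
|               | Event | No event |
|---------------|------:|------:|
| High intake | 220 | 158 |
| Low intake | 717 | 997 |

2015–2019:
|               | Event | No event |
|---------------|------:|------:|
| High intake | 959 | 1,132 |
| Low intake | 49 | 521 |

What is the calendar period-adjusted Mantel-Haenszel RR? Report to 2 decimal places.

2.29

RR_MH = Σ(aᵢ·n₀ᵢ/nᵢ) / Σ(cᵢ·n₁ᵢ/nᵢ), with n₁ᵢ = aᵢ+bᵢ (exposed), n₀ᵢ = cᵢ+dᵢ (unexposed), nᵢ = n₁ᵢ+n₀ᵢ.
Stratum 1 (2010–2014): n₁ = 378, n₀ = 1714, n = 2092; a·n₀/n = 220·1714/2092 = 180.2486; c·n₁/n = 717·378/2092 = 129.5535
Stratum 2 (2015–2019): n₁ = 2091, n₀ = 570, n = 2661; a·n₀/n = 959·570/2661 = 205.4228; c·n₁/n = 49·2091/2661 = 38.5039
RR_MH = (180.2486 + 205.4228) / (129.5535 + 38.5039) = 385.6713 / 168.0575 = 2.29488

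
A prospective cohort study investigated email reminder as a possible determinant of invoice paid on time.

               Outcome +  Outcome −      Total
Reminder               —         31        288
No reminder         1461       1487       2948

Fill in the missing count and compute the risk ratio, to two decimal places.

1.80

The missing cell is in the exposed row: 288 − 31 = 257.
So a = 257, b = 31, c = 1461, d = 1487.
RR = [a/(a+b)] / [c/(c+d)] = (257/288) / (1461/2948) = 0.89236/0.49559 = 1.80060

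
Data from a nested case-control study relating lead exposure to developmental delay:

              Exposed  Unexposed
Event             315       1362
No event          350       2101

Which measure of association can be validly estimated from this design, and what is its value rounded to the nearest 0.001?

Reading the table with exposure as columns: a = 315 (Exposed, case), b = 350 (Exposed, non-case), c = 1362 (Unexposed, case), d = 2101.
This is a nested case-control study: participants were sampled on outcome status, so risks in the source population cannot be estimated directly — relative risk is not valid here. The odds ratio is the appropriate measure.
OR = (a·d)/(b·c) = (315 × 2101) / (350 × 1362) = 661815 / 476700 = 1.38833

1.388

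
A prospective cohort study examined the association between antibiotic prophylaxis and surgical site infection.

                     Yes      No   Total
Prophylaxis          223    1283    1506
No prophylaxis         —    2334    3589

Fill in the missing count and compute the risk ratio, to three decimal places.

0.423

The missing cell is in the unexposed row: 3589 − 2334 = 1255.
So a = 223, b = 1283, c = 1255, d = 2334.
RR = [a/(a+b)] / [c/(c+d)] = (223/1506) / (1255/3589) = 0.14807/0.34968 = 0.42346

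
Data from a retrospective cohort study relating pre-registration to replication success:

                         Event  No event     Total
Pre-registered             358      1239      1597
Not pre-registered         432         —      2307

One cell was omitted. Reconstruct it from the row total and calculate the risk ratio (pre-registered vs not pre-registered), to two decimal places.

1.20

The missing cell is in the unexposed row: 2307 − 432 = 1875.
So a = 358, b = 1239, c = 432, d = 1875.
RR = [a/(a+b)] / [c/(c+d)] = (358/1597) / (432/2307) = 0.22417/0.18726 = 1.19713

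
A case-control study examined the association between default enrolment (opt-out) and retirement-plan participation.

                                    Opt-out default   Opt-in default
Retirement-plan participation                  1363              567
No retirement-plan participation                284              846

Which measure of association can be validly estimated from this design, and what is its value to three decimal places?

Reading the table with exposure as columns: a = 1363 (Opt-out default, case), b = 284 (Opt-out default, non-case), c = 567 (Opt-in default, case), d = 846.
This is a case-control study: participants were sampled on outcome status, so risks in the source population cannot be estimated directly — relative risk is not valid here. The odds ratio is the appropriate measure.
OR = (a·d)/(b·c) = (1363 × 846) / (284 × 567) = 1153098 / 161028 = 7.16085

7.161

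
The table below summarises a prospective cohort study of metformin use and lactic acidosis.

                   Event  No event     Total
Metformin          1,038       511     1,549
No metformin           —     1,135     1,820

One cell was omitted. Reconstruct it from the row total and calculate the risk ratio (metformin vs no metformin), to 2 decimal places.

The missing cell is in the unexposed row: 1820 − 1135 = 685.
So a = 1038, b = 511, c = 685, d = 1135.
RR = [a/(a+b)] / [c/(c+d)] = (1038/1549) / (685/1820) = 0.67011/0.37637 = 1.78044

1.78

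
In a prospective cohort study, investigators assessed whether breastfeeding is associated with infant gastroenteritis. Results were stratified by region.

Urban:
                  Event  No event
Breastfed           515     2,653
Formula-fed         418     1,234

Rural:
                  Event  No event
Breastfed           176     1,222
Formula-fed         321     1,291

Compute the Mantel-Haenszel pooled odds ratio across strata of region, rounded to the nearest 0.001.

0.575

OR_MH = Σ(aᵢdᵢ/nᵢ) / Σ(bᵢcᵢ/nᵢ), where nᵢ is the stratum total.
Stratum 1 (Urban): n = 4820; a·d/n = 515·1234/4820 = 131.8485; b·c/n = 2653·418/4820 = 230.0734
Stratum 2 (Rural): n = 3010; a·d/n = 176·1291/3010 = 75.4870; b·c/n = 1222·321/3010 = 130.3196
OR_MH = (131.8485 + 75.4870) / (230.0734 + 130.3196) = 207.3356 / 360.3930 = 0.57530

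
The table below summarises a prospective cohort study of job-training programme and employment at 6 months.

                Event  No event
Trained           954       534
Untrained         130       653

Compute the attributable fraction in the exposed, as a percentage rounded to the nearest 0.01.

74.10

Cells: a = 954, b = 534, c = 130, d = 653.
Risk in exposed = 954/1488 = 0.64113; risk in unexposed = 130/783 = 0.16603.
RR = 0.64113/0.16603 = 3.86157
AR% = (RR − 1)/RR × 100 = (3.86157 − 1)/3.86157 × 100 = 74.1038%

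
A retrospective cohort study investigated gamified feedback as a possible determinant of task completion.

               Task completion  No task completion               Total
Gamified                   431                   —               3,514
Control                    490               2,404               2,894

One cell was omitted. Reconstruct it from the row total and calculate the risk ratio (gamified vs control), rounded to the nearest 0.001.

The missing cell is in the exposed row: 3514 − 431 = 3083.
So a = 431, b = 3083, c = 490, d = 2404.
RR = [a/(a+b)] / [c/(c+d)] = (431/3514) / (490/2894) = 0.12265/0.16932 = 0.72440

0.724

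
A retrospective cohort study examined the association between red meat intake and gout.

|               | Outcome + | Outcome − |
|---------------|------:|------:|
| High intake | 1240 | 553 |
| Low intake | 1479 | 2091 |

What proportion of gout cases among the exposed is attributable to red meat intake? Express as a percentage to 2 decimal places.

Cells: a = 1240, b = 553, c = 1479, d = 2091.
Risk in exposed = 1240/1793 = 0.69158; risk in unexposed = 1479/3570 = 0.41429.
RR = 0.69158/0.41429 = 1.66933
AR% = (RR − 1)/RR × 100 = (1.66933 − 1)/1.66933 × 100 = 40.0956%

40.10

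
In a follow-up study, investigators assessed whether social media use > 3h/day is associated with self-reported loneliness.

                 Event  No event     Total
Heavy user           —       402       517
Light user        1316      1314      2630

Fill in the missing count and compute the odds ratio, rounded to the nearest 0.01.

0.29

The missing cell is in the exposed row: 517 − 402 = 115.
So a = 115, b = 402, c = 1316, d = 1314.
OR = (a·d)/(b·c) = (115 × 1314) / (402 × 1316) = 151110 / 529032 = 0.28563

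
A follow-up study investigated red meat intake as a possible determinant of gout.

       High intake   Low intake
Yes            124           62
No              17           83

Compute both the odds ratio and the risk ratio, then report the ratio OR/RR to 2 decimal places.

4.75

Reading the table with exposure as columns: a = 124 (High intake, case), b = 17 (High intake, non-case), c = 62 (Low intake, case), d = 83.
OR = (124·83)/(17·62) = 10292/1054 = 9.76471
Risk in exposed = 124/141 = 0.87943; risk in unexposed = 62/145 = 0.42759; RR = 2.05674
OR/RR = 9.76471 / 2.05674 = 4.74767
The outcome is not rare, so the OR lies further from 1 than the RR.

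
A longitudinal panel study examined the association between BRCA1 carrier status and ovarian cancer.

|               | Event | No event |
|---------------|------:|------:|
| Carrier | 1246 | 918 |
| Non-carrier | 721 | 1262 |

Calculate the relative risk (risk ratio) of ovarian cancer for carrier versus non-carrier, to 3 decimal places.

1.584

Cells: a = 1246, b = 918, c = 721, d = 1262.
Risk in exposed = 1246/2164 = 0.57579; risk in unexposed = 721/1983 = 0.36359.
RR = 0.57579 / 0.36359 = 1.58361
The risk among the exposed is 1.58 times that among the unexposed.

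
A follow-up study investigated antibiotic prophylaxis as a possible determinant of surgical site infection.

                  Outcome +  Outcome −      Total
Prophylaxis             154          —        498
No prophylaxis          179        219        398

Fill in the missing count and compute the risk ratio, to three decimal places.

0.688

The missing cell is in the exposed row: 498 − 154 = 344.
So a = 154, b = 344, c = 179, d = 219.
RR = [a/(a+b)] / [c/(c+d)] = (154/498) / (179/398) = 0.30924/0.44975 = 0.68758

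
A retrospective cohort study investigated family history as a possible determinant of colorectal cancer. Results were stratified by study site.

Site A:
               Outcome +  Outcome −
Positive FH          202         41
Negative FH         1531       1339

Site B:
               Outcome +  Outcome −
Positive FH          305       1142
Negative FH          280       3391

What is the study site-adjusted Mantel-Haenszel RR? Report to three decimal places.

RR_MH = Σ(aᵢ·n₀ᵢ/nᵢ) / Σ(cᵢ·n₁ᵢ/nᵢ), with n₁ᵢ = aᵢ+bᵢ (exposed), n₀ᵢ = cᵢ+dᵢ (unexposed), nᵢ = n₁ᵢ+n₀ᵢ.
Stratum 1 (Site A): n₁ = 243, n₀ = 2870, n = 3113; a·n₀/n = 202·2870/3113 = 186.2319; c·n₁/n = 1531·243/3113 = 119.5095
Stratum 2 (Site B): n₁ = 1447, n₀ = 3671, n = 5118; a·n₀/n = 305·3671/5118 = 218.7681; c·n₁/n = 280·1447/5118 = 79.1637
RR_MH = (186.2319 + 218.7681) / (119.5095 + 79.1637) = 405.0000 / 198.6732 = 2.03852

2.039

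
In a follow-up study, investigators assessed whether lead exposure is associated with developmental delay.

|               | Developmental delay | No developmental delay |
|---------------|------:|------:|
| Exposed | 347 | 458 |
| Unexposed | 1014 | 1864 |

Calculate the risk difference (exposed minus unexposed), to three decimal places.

Cells: a = 347, b = 458, c = 1014, d = 1864.
Risk in exposed = 347/805 = 0.431056; risk in unexposed = 1014/2878 = 0.352328.
Risk difference = 0.431056 − 0.352328 = 0.078728

0.079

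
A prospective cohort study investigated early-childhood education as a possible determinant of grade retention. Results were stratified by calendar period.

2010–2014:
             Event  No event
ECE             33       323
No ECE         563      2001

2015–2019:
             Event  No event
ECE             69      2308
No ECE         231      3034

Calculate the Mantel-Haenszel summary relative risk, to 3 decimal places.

0.415

RR_MH = Σ(aᵢ·n₀ᵢ/nᵢ) / Σ(cᵢ·n₁ᵢ/nᵢ), with n₁ᵢ = aᵢ+bᵢ (exposed), n₀ᵢ = cᵢ+dᵢ (unexposed), nᵢ = n₁ᵢ+n₀ᵢ.
Stratum 1 (2010–2014): n₁ = 356, n₀ = 2564, n = 2920; a·n₀/n = 33·2564/2920 = 28.9767; c·n₁/n = 563·356/2920 = 68.6397
Stratum 2 (2015–2019): n₁ = 2377, n₀ = 3265, n = 5642; a·n₀/n = 69·3265/5642 = 39.9300; c·n₁/n = 231·2377/5642 = 97.3213
RR_MH = (28.9767 + 39.9300) / (68.6397 + 97.3213) = 68.9067 / 165.9611 = 0.41520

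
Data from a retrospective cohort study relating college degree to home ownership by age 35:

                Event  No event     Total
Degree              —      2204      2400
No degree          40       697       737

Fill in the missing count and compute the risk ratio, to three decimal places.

The missing cell is in the exposed row: 2400 − 2204 = 196.
So a = 196, b = 2204, c = 40, d = 697.
RR = [a/(a+b)] / [c/(c+d)] = (196/2400) / (40/737) = 0.08167/0.05427 = 1.50471

1.505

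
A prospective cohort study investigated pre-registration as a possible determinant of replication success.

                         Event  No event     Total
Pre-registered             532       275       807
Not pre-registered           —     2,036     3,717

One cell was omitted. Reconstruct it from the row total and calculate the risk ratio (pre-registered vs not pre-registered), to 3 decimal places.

1.458

The missing cell is in the unexposed row: 3717 − 2036 = 1681.
So a = 532, b = 275, c = 1681, d = 2036.
RR = [a/(a+b)] / [c/(c+d)] = (532/807) / (1681/3717) = 0.65923/0.45225 = 1.45768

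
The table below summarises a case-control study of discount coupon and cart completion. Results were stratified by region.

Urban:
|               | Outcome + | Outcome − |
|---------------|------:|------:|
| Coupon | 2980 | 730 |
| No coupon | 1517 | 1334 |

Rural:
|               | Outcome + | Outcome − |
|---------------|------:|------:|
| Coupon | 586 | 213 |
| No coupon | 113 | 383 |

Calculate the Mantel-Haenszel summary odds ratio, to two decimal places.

4.16

OR_MH = Σ(aᵢdᵢ/nᵢ) / Σ(bᵢcᵢ/nᵢ), where nᵢ is the stratum total.
Stratum 1 (Urban): n = 6561; a·d/n = 2980·1334/6561 = 605.9015; b·c/n = 730·1517/6561 = 168.7868
Stratum 2 (Rural): n = 1295; a·d/n = 586·383/1295 = 173.3112; b·c/n = 213·113/1295 = 18.5861
OR_MH = (605.9015 + 173.3112) / (168.7868 + 18.5861) = 779.2127 / 187.3729 = 4.15862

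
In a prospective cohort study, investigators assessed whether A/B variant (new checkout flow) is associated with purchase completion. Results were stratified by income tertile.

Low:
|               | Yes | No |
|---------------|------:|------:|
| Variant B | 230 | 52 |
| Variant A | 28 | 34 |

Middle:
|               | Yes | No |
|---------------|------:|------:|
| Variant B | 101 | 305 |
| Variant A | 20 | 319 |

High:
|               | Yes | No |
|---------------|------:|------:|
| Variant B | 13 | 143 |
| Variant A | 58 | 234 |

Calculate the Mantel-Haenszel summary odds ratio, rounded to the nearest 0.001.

2.352

OR_MH = Σ(aᵢdᵢ/nᵢ) / Σ(bᵢcᵢ/nᵢ), where nᵢ is the stratum total.
Stratum 1 (Low): n = 344; a·d/n = 230·34/344 = 22.7326; b·c/n = 52·28/344 = 4.2326
Stratum 2 (Middle): n = 745; a·d/n = 101·319/745 = 43.2470; b·c/n = 305·20/745 = 8.1879
Stratum 3 (High): n = 448; a·d/n = 13·234/448 = 6.7902; b·c/n = 143·58/448 = 18.5134
OR_MH = (22.7326 + 43.2470 + 6.7902) / (4.2326 + 8.1879 + 18.5134) = 72.7697 / 30.9339 = 2.35243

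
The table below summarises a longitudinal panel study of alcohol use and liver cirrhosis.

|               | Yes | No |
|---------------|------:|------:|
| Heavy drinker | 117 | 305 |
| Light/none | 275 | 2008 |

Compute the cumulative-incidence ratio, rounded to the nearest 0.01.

2.30

Cells: a = 117, b = 305, c = 275, d = 2008.
Risk in exposed = 117/422 = 0.27725; risk in unexposed = 275/2283 = 0.12046.
RR = 0.27725 / 0.12046 = 2.30169
The risk among the exposed is 2.30 times that among the unexposed.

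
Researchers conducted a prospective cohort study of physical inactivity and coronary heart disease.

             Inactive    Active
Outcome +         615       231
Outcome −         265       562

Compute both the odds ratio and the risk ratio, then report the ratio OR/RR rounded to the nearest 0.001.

Reading the table with exposure as columns: a = 615 (Inactive, case), b = 265 (Inactive, non-case), c = 231 (Active, case), d = 562.
OR = (615·562)/(265·231) = 345630/61215 = 5.64617
Risk in exposed = 615/880 = 0.69886; risk in unexposed = 231/793 = 0.29130; RR = 2.39913
OR/RR = 5.64617 / 2.39913 = 2.35342
The outcome is not rare, so the OR lies further from 1 than the RR.

2.353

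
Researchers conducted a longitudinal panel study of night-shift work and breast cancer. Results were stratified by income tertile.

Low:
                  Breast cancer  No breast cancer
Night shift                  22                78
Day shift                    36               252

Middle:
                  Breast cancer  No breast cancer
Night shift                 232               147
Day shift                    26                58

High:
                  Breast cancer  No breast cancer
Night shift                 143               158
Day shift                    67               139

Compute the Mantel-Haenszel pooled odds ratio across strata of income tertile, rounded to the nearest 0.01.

2.27

OR_MH = Σ(aᵢdᵢ/nᵢ) / Σ(bᵢcᵢ/nᵢ), where nᵢ is the stratum total.
Stratum 1 (Low): n = 388; a·d/n = 22·252/388 = 14.2887; b·c/n = 78·36/388 = 7.2371
Stratum 2 (Middle): n = 463; a·d/n = 232·58/463 = 29.0626; b·c/n = 147·26/463 = 8.2549
Stratum 3 (High): n = 507; a·d/n = 143·139/507 = 39.2051; b·c/n = 158·67/507 = 20.8797
OR_MH = (14.2887 + 29.0626 + 39.2051) / (7.2371 + 8.2549 + 20.8797) = 82.5564 / 36.3717 = 2.26980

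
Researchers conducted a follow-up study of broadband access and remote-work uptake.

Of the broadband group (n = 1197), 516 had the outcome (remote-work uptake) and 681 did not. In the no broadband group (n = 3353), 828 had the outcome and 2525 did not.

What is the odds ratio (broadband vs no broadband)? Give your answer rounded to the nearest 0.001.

From the description: a = 516, b = 681, c = 828, d = 2525.
OR = (a·d)/(b·c) = (516 × 2525) / (681 × 828) = 1302900 / 563868 = 2.31065
The odds of remote-work uptake are about 2.31 times as high in the broadband group.

2.311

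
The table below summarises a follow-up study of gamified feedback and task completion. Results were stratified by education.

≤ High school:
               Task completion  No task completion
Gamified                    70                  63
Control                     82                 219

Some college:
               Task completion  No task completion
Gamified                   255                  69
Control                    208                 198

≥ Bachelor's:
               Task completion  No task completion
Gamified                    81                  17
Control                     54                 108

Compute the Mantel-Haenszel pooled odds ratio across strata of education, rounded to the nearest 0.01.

3.94

OR_MH = Σ(aᵢdᵢ/nᵢ) / Σ(bᵢcᵢ/nᵢ), where nᵢ is the stratum total.
Stratum 1 (≤ High school): n = 434; a·d/n = 70·219/434 = 35.3226; b·c/n = 63·82/434 = 11.9032
Stratum 2 (Some college): n = 730; a·d/n = 255·198/730 = 69.1644; b·c/n = 69·208/730 = 19.6603
Stratum 3 (≥ Bachelor's): n = 260; a·d/n = 81·108/260 = 33.6462; b·c/n = 17·54/260 = 3.5308
OR_MH = (35.3226 + 69.1644 + 33.6462) / (11.9032 + 19.6603 + 3.5308) = 138.1331 / 35.0943 = 3.93606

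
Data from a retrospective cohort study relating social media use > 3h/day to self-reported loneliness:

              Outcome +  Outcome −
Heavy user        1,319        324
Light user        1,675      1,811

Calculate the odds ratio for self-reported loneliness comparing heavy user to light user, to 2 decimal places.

4.40

Cells: a = 1319, b = 324, c = 1675, d = 1811.
OR = (a·d)/(b·c) = (1319 × 1811) / (324 × 1675) = 2388709 / 542700 = 4.40153
The odds of self-reported loneliness are about 4.40 times as high in the heavy user group.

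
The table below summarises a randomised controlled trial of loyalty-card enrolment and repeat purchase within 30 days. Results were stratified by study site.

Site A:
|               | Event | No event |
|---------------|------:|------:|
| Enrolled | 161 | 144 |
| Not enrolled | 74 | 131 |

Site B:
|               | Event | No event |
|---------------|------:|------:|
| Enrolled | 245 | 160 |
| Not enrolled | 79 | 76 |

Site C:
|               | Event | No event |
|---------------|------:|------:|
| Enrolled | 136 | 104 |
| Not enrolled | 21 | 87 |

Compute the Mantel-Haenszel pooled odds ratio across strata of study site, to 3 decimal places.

OR_MH = Σ(aᵢdᵢ/nᵢ) / Σ(bᵢcᵢ/nᵢ), where nᵢ is the stratum total.
Stratum 1 (Site A): n = 510; a·d/n = 161·131/510 = 41.3549; b·c/n = 144·74/510 = 20.8941
Stratum 2 (Site B): n = 560; a·d/n = 245·76/560 = 33.2500; b·c/n = 160·79/560 = 22.5714
Stratum 3 (Site C): n = 348; a·d/n = 136·87/348 = 34.0000; b·c/n = 104·21/348 = 6.2759
OR_MH = (41.3549 + 33.2500 + 34.0000) / (20.8941 + 22.5714 + 6.2759) = 108.6049 / 49.7414 = 2.18339

2.183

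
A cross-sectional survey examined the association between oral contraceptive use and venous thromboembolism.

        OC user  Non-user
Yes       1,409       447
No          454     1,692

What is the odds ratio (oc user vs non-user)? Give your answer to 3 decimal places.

11.748

Reading the table with exposure as columns: a = 1409 (OC user, case), b = 454 (OC user, non-case), c = 447 (Non-user, case), d = 1692.
OR = (a·d)/(b·c) = (1409 × 1692) / (454 × 447) = 2384028 / 202938 = 11.74757
The odds of venous thromboembolism are about 11.75 times as high in the oc user group.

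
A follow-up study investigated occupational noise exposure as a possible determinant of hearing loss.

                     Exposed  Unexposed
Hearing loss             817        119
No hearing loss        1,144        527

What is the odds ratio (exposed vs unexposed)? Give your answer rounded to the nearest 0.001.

3.163

Reading the table with exposure as columns: a = 817 (Exposed, case), b = 1144 (Exposed, non-case), c = 119 (Unexposed, case), d = 527.
OR = (a·d)/(b·c) = (817 × 527) / (1144 × 119) = 430559 / 136136 = 3.16271
The odds of hearing loss are about 3.16 times as high in the exposed group.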